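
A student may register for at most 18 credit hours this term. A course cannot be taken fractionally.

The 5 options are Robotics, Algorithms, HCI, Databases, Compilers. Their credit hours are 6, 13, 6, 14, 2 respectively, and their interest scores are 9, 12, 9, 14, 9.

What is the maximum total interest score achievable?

27

Databases + Compilers: credit hours 14 + 2 = 16 ≤ 18, interest score 14 + 9 = 23.
Algorithms + Compilers: credit hours 13 + 2 = 15 ≤ 18, interest score 12 + 9 = 21.
Robotics + HCI + Compilers: credit hours 6 + 6 + 2 = 14 ≤ 18, interest score 9 + 9 + 9 = 27.
Best is Robotics, HCI, and Compilers with total interest score 27.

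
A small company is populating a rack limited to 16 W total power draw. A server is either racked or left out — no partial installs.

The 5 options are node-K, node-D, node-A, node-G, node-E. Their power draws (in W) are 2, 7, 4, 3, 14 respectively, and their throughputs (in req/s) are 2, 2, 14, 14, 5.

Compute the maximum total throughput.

Take node-K, node-D, node-A, and node-G: power draw 2 + 7 + 4 + 3 = 16 ≤ 16, throughput 2 + 2 + 14 + 14 = 32.
No other feasible combination does better.

32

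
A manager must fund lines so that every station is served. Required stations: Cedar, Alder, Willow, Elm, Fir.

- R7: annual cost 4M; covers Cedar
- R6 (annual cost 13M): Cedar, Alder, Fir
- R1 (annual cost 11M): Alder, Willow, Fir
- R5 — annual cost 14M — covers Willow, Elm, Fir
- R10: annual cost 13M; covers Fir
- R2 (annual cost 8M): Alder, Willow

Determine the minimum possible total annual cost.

This is a weighted set-cover instance.
The greedy cost-per-new-station heuristic would pick R1, R7, and R5 for 29, but a cheaper cover exists.
Choose R7, R5, and R2: together they cover Cedar, Alder, Willow, Elm, Fir — every station.
Total annual cost: 4 + 14 + 8 = 26.
No cover costs less than 26.

26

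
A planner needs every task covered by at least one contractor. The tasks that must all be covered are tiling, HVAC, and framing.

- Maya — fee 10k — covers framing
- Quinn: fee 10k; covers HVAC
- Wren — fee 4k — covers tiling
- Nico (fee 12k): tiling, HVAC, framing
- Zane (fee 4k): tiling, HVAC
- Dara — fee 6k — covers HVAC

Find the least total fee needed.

The greedy cost-per-new-task heuristic would pick Zane and Maya for 14, but a cheaper cover exists.
Nico alone covers tiling, HVAC, framing — every task.
Total fee: 12.
No cover costs less than 12.

12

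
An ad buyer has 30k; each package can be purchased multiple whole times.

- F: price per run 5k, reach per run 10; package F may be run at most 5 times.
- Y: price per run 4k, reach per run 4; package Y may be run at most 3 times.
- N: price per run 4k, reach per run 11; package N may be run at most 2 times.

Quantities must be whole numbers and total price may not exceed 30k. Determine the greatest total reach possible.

4×F and 2×N: price 28 ≤ 30, reach 4·10 + 2·11 = 62.
5×F and 1×N: price 29 ≤ 30, reach 5·10 + 1·11 = 61.
Best is 62.

62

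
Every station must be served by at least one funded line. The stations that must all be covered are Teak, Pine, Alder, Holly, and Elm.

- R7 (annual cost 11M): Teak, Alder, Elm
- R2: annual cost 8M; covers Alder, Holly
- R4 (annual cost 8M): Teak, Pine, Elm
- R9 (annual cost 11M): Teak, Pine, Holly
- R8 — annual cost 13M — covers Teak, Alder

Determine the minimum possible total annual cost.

16

This is a weighted set-cover instance.
Choose R2 and R4: together they cover Teak, Pine, Alder, Holly, Elm — every station.
Total annual cost: 8 + 8 = 16.
No cover costs less than 16.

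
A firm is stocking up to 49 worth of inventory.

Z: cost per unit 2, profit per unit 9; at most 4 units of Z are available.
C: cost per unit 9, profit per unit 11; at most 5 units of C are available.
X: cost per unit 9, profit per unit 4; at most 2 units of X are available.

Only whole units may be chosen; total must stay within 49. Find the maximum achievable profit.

80

Z has the best ratio (9/2); taking only Z gives at most 4×9 = 36 (stopped by the supply cap of 4).
Mixing does better — 4×Z and 4×C: cost 44 ≤ 49, profit 4·9 + 4·11 = 80.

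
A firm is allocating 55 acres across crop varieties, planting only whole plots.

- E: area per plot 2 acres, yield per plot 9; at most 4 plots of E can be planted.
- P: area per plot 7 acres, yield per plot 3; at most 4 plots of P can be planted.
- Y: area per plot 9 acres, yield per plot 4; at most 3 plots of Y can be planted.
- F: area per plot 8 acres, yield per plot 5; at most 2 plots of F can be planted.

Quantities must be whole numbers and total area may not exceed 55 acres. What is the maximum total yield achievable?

59

Take 4×E, 3×P, 1×Y, and 2×F: area 54 ≤ 55, yield 4·9 + 3·3 + 1·4 + 2·5 = 59.
E has the best ratio (9/2) and is taken to its limit of 4; remaining capacity is filled optimally with the others.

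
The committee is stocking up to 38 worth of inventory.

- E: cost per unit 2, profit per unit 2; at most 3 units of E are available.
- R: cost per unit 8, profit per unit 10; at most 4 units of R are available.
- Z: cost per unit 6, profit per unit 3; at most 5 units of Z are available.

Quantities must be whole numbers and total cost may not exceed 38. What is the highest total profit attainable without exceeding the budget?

3×E and 4×R: cost 38 ≤ 38, profit 3·2 + 4·10 = 46.
2×E and 4×R: cost 36 ≤ 38, profit 2·2 + 4·10 = 44.
Best is 46.

46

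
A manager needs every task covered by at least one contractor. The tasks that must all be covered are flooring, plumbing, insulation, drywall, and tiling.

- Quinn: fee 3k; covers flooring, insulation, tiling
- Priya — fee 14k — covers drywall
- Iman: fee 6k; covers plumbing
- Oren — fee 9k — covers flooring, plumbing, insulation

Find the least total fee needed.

23

Choose Quinn, Priya, and Iman: together they cover flooring, plumbing, insulation, drywall, tiling — every task.
Total fee: 3 + 14 + 6 = 23.
No cover costs less than 23.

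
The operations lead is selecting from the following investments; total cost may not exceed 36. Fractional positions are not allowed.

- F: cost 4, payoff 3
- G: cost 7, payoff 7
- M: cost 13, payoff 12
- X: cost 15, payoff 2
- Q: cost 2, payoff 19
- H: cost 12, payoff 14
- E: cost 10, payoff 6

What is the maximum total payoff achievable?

52

This is an integer program with binary decision variables.
F + G + Q + H + E: cost 4 + 7 + 2 + 12 + 10 = 35 ≤ 36, payoff 3 + 7 + 19 + 14 + 6 = 49.
G + M + Q + H: cost 7 + 13 + 2 + 12 = 34 ≤ 36, payoff 7 + 12 + 19 + 14 = 52.
Best is G, M, Q, and H with total payoff 52.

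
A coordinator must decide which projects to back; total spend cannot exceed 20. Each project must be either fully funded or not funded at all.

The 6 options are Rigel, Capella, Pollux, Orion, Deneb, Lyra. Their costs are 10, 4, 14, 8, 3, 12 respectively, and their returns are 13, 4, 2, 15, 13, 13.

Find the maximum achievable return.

32

Allowing fractional choices, the relaxed optimum would be about 39.7, but projects are indivisible.
Rigel + Capella + Deneb: cost 10 + 4 + 3 = 17 ≤ 20, return 13 + 4 + 13 = 30.
Capella + Orion + Deneb: cost 4 + 8 + 3 = 15 ≤ 20, return 4 + 15 + 13 = 32.
Capella + Deneb + Lyra: cost 4 + 3 + 12 = 19 ≤ 20, return 4 + 13 + 13 = 30.
Best is Capella, Orion, and Deneb with total return 32.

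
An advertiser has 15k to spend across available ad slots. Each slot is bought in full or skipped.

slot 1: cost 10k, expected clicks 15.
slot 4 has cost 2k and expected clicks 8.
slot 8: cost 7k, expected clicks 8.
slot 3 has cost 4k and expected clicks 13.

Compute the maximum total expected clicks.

Allowing fractional choices, the relaxed optimum would be about 34.5, but ad slots are indivisible.
slot 4 + slot 8 + slot 3: cost 2 + 7 + 4 = 13 ≤ 15, expected clicks 8 + 8 + 13 = 29.
slot 1 + slot 3: cost 10 + 4 = 14 ≤ 15, expected clicks 15 + 13 = 28.
Best is slot 4, slot 8, and slot 3 with total expected clicks 29.

29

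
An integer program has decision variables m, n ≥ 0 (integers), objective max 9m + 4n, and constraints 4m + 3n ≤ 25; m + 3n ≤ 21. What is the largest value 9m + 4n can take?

The continuous relaxation peaks at (6.25, 0) with value 56.25; rounding to a feasible lattice point costs some objective.
(m,n)=(6,0): 4·6+3·0=24≤25, 1·6+3·0=6≤21, objective 54.
(m,n)=(5,1): 4·5+3·1=23≤25, 1·5+3·1=8≤21, objective 49.
(m,n)=(5,0): 4·5+3·0=20≤25, 1·5+3·0=5≤21, objective 45.
The best lattice point is (6,0), giving 54.

54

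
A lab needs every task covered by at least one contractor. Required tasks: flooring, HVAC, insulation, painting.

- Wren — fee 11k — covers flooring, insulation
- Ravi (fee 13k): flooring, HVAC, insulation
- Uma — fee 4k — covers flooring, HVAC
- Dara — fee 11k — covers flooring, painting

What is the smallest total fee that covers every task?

24

Choose Ravi and Dara: together they cover flooring, HVAC, insulation, painting — every task.
Total fee: 13 + 11 = 24.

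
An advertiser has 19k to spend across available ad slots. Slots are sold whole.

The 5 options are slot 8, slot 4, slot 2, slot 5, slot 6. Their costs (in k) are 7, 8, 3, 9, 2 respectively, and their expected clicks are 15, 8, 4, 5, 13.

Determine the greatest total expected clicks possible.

Allowing fractional choices, the relaxed optimum would be about 39.0, but ad slots are indivisible.
slot 8 + slot 4 + slot 6: cost 7 + 8 + 2 = 17 ≤ 19, expected clicks 15 + 8 + 13 = 36.
slot 8 + slot 5 + slot 6: cost 7 + 9 + 2 = 18 ≤ 19, expected clicks 15 + 5 + 13 = 33.
Best is slot 8, slot 4, and slot 6 with total expected clicks 36.

36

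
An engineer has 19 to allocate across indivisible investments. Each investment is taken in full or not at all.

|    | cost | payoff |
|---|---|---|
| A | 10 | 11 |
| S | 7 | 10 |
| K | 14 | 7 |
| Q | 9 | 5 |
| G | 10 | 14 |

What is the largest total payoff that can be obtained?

Allowing fractional choices, the relaxed optimum would be about 26.2, but investments are indivisible.
Q + G: cost 9 + 10 = 19 ≤ 19, payoff 5 + 14 = 19.
S + G: cost 7 + 10 = 17 ≤ 19, payoff 10 + 14 = 24.
A + S: cost 10 + 7 = 17 ≤ 19, payoff 11 + 10 = 21.
Best is S and G with total payoff 24.

24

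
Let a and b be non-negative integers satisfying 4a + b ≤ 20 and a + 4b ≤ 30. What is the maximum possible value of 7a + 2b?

36

The continuous relaxation peaks at (3.33, 6.67) with value 36.67; rounding to a feasible lattice point costs some objective.
(a,b)=(4,4) is feasible, giving 36.
(a,b)=(4,3) is feasible, giving 34.
(a,b)=(3,6) is feasible, giving 33.
No feasible integer point exceeds 36.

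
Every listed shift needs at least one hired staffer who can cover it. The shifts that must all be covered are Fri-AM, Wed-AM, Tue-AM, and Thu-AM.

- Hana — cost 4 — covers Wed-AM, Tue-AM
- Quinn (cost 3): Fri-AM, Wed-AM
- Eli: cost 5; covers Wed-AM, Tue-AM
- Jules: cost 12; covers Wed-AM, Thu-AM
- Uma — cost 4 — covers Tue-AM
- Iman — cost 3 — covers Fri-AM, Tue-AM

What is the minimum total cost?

15

This is a weighted set-cover instance.
The greedy cost-per-new-shift heuristic would pick Quinn, Iman, and Jules for 18, but a cheaper cover exists.
Choose Jules and Iman: together they cover Fri-AM, Wed-AM, Tue-AM, Thu-AM — every shift.
Total cost: 12 + 3 = 15.
No cover costs less than 15.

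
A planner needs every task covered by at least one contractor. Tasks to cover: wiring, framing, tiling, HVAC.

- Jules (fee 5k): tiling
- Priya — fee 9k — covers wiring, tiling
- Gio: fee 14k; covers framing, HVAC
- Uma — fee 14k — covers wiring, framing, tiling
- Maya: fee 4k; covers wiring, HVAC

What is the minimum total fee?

Choose Uma and Maya: together they cover wiring, framing, tiling, HVAC — every task.
Total fee: 14 + 4 = 18.

18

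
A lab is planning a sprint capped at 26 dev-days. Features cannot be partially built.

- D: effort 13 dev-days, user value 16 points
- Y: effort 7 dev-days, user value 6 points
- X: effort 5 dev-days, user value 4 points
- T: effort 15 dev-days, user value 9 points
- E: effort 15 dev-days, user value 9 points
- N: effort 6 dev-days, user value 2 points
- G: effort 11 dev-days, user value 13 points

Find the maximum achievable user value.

Allowing fractional choices, the relaxed optimum would be about 30.7, but features are indivisible.
D + Y + X: effort 13 + 7 + 5 = 25 ≤ 26, user value 16 + 6 + 4 = 26.
D + G: effort 13 + 11 = 24 ≤ 26, user value 16 + 13 = 29.
Best is D and G with total user value 29.

29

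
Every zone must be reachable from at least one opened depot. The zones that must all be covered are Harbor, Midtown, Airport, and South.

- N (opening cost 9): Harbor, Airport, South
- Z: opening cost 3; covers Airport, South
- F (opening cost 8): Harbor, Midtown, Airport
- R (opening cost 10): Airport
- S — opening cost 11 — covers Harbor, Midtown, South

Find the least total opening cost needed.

Choose Z and F: together they cover Harbor, Midtown, Airport, South — every zone.
Total opening cost: 3 + 8 = 11.
No cover costs less than 11.

11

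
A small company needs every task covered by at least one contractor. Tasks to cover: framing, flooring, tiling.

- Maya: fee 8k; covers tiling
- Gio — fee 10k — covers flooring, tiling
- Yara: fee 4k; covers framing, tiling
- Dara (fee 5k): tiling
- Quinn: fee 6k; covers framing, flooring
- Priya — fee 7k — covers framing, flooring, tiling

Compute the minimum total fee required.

7

The greedy cost-per-new-task heuristic would pick Yara and Quinn for 10, but a cheaper cover exists.
Priya alone covers framing, flooring, tiling — every task.
Total fee: 7.
No cover costs less than 7.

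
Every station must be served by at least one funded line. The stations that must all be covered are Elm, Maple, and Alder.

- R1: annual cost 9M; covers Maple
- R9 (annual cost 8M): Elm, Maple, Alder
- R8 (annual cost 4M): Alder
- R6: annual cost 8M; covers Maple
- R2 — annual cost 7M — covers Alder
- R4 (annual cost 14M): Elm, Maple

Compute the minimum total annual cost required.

This is an integer covering problem.
R9 alone covers Elm, Maple, Alder — every station.
Total annual cost: 8.
No cover costs less than 8.

8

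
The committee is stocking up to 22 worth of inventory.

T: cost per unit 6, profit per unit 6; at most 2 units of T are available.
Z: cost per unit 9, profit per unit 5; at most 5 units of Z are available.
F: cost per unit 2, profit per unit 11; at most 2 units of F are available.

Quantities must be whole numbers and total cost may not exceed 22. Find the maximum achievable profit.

This is a bounded integer knapsack.
F has the best ratio (11/2); taking only F gives at most 2×11 = 22 (stopped by the supply cap of 2).
Mixing does better — 2×T and 2×F: cost 16 ≤ 22, profit 2·6 + 2·11 = 34.

34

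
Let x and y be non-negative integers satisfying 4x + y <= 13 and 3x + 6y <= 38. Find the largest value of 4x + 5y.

(x,y)=(2,5): 4·2+1·5=13≤13, 3·2+6·5=36≤38, objective 33.
(x,y)=(0,6): 4·0+1·6=6≤13, 3·0+6·6=36≤38, objective 30.
The best lattice point is (2,5), giving 33.

33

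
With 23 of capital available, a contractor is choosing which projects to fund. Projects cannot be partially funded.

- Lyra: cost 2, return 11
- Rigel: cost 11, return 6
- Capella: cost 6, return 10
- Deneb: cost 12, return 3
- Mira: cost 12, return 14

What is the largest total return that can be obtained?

35

Allowing fractional choices, the relaxed optimum would be about 36.6, but projects are indivisible.
Lyra + Capella + Mira: cost 2 + 6 + 12 = 20 ≤ 23, return 11 + 10 + 14 = 35.
Lyra + Mira: cost 2 + 12 = 14 ≤ 23, return 11 + 14 = 25.
Lyra + Rigel + Capella: cost 2 + 11 + 6 = 19 ≤ 23, return 11 + 6 + 10 = 27.
Best is Lyra, Capella, and Mira with total return 35.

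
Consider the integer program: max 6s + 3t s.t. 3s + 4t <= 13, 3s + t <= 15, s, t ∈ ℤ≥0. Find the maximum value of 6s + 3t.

(s,t)=(4,0): 3·4+4·0=12≤13, 3·4+1·0=12≤15, objective 24.
(s,t)=(3,1): 3·3+4·1=13≤13, 3·3+1·1=10≤15, objective 21.
Maximum is 24 at (s,t)=(4,0).

24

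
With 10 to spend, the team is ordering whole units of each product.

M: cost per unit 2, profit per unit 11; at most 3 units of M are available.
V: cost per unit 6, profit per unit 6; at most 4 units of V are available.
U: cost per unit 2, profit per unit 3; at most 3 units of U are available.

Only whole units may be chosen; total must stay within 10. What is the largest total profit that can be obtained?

39

Take 3×M and 2×U: cost 10 ≤ 10, profit 3·11 + 2·3 = 39.
M has the best ratio (11/2) and is taken to its limit of 3; remaining capacity is filled optimally with the others.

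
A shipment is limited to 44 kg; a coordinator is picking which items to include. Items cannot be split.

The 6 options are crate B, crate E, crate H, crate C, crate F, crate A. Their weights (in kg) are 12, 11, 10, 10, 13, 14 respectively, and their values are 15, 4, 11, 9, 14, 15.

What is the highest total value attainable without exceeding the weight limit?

44

This is a 0-1 knapsack instance.
Allowing fractional choices, the relaxed optimum would be about 49.6, but items are indivisible.
crate B + crate H + crate A: weight 12 + 10 + 14 = 36 ≤ 44, value 15 + 11 + 15 = 41.
crate B + crate F + crate A: weight 12 + 13 + 14 = 39 ≤ 44, value 15 + 14 + 15 = 44.
Best is crate B, crate F, and crate A with total value 44.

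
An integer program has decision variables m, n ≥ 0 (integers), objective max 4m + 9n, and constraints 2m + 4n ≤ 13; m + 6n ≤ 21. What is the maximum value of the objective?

(m,n)=(0,3): 2·0+4·3=12≤13, 1·0+6·3=18≤21, objective 27.
(m,n)=(1,2): 2·1+4·2=10≤13, 1·1+6·2=13≤21, objective 22.
(m,n)=(0,2): 2·0+4·2=8≤13, 1·0+6·2=12≤21, objective 18.
Maximum is 27 at (m,n)=(0,3).

27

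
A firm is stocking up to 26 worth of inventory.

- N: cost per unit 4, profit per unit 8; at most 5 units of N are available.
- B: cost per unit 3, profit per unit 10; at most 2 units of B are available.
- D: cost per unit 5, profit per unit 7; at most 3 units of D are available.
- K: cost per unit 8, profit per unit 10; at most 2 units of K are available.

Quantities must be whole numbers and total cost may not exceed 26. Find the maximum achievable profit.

3×N, 2×B, and 1×K: cost 26 ≤ 26, profit 3·8 + 2·10 + 1·10 = 54.
5×N and 2×B: cost 26 ≤ 26, profit 5·8 + 2·10 = 60.
Best is 60.

60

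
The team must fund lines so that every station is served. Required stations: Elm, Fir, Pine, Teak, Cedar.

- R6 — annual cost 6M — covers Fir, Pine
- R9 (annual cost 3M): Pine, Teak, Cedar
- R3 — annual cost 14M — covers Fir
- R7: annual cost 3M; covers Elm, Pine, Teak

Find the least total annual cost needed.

Choose R6, R9, and R7: together they cover Elm, Fir, Pine, Teak, Cedar — every station.
Total annual cost: 6 + 3 + 3 = 12.
No cover costs less than 12.

12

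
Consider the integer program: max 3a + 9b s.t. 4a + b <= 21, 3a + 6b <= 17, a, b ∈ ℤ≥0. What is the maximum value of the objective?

Relaxing integrality, the LP optimum is 25.50 at (a,b) = (0, 2.83), which is not an integer point.
(a,b)=(1,2): 4·1+1·2=6≤21, 3·1+6·2=15≤17, objective 21.
(a,b)=(0,2): 4·0+1·2=2≤21, 3·0+6·2=12≤17, objective 18.
(a,b)=(2,1): 4·2+1·1=9≤21, 3·2+6·1=12≤17, objective 15.
No feasible integer point exceeds 21.

21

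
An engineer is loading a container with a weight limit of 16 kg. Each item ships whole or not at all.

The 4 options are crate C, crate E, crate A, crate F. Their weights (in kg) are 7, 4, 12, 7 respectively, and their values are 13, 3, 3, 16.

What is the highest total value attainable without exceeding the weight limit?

29

Allowing fractional choices, the relaxed optimum would be about 30.5, but items are indivisible.
crate E + crate F: weight 4 + 7 = 11 ≤ 16, value 3 + 16 = 19.
crate F: weight 7 ≤ 16, value 16.
crate C + crate F: weight 7 + 7 = 14 ≤ 16, value 13 + 16 = 29.
Best is crate C and crate F with total value 29.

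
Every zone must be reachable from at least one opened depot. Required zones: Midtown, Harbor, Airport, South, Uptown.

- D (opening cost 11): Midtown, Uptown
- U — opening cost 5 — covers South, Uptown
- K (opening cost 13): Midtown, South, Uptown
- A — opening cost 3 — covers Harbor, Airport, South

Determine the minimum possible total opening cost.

14

The greedy cost-per-new-zone heuristic would pick A, U, and D for 19, but a cheaper cover exists.
Choose D and A: together they cover Midtown, Harbor, Airport, South, Uptown — every zone.
Total opening cost: 11 + 3 = 14.
No cover costs less than 14.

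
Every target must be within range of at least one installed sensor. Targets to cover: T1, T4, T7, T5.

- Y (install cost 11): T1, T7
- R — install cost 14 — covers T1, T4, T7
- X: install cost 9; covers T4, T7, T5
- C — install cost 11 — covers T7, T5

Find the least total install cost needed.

20

This is an integer covering problem.
Choose Y and X: together they cover T1, T4, T7, T5 — every target.
Total install cost: 11 + 9 = 20.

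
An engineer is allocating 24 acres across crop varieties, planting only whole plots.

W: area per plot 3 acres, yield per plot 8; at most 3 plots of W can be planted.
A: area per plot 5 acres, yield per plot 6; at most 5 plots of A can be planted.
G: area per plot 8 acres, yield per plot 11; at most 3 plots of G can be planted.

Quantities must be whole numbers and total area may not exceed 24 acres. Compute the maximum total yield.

42

This is a bounded integer knapsack.
3×W, 1×A, and 1×G: area 22 ≤ 24, yield 3·8 + 1·6 + 1·11 = 41.
3×W and 3×A: area 24 ≤ 24, yield 3·8 + 3·6 = 42.
Best is 42.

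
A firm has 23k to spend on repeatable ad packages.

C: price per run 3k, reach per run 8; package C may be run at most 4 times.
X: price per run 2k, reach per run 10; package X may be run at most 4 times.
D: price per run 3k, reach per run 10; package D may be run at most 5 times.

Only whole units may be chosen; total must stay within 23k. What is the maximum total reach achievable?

90

X has the best ratio (10/2); taking only X gives at most 4×10 = 40 (stopped by the supply cap of 4).
Mixing does better — 4×X and 5×D: price 23 ≤ 23, reach 4·10 + 5·10 = 90.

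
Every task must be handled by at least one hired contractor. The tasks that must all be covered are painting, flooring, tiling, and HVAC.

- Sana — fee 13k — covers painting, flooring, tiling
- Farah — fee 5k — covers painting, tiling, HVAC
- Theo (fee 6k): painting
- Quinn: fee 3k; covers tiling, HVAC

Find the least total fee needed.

16

The greedy cost-per-new-task heuristic would pick Quinn, Farah, and Sana for 21, but a cheaper cover exists.
Choose Sana and Quinn: together they cover painting, flooring, tiling, HVAC — every task.
Total fee: 13 + 3 = 16.
No cover costs less than 16.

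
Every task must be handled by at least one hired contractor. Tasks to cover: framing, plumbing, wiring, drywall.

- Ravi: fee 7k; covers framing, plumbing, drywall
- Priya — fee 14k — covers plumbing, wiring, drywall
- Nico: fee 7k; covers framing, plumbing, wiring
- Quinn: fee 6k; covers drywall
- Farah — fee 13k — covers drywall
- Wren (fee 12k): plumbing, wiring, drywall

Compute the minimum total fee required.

Choose Nico and Quinn: together they cover framing, plumbing, wiring, drywall — every task.
Total fee: 7 + 6 = 13.

13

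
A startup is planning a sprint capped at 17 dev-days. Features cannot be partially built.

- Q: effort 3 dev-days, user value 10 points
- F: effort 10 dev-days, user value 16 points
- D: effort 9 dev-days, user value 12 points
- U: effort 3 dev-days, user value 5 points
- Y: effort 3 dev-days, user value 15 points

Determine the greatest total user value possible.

This is an integer program with binary decision variables.
Allowing fractional choices, the relaxed optimum would be about 42.8, but features are indivisible.
Q + F + Y: effort 3 + 10 + 3 = 16 ≤ 17, user value 10 + 16 + 15 = 41.
Q + D + Y: effort 3 + 9 + 3 = 15 ≤ 17, user value 10 + 12 + 15 = 37.
F + U + Y: effort 10 + 3 + 3 = 16 ≤ 17, user value 16 + 5 + 15 = 36.
Best is Q, F, and Y with total user value 41.

41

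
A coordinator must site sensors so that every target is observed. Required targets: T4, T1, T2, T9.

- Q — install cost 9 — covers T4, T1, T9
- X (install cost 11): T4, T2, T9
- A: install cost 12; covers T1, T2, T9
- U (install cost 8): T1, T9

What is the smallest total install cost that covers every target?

19

The greedy cost-per-new-target heuristic would pick Q and X for 20, but a cheaper cover exists.
Choose X and U: together they cover T4, T1, T2, T9 — every target.
Total install cost: 11 + 8 = 19.
No cover costs less than 19.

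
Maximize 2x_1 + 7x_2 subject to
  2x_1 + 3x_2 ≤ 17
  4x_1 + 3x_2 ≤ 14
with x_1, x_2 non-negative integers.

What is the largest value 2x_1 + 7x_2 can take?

Relaxing integrality, the LP optimum is 32.67 at (x_1,x_2) = (0, 4.67), which is not an integer point.
(x_1,x_2)=(0,4) is feasible, giving 28.
(x_1,x_2)=(1,3) is feasible, giving 23.
Maximum is 28 at (x_1,x_2)=(0,4).

28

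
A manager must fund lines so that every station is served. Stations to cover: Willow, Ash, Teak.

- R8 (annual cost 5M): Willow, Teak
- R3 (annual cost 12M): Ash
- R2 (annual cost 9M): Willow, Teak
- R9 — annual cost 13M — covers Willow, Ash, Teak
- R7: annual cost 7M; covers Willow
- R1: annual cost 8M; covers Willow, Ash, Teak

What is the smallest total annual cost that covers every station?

The greedy cost-per-new-station heuristic would pick R8 and R1 for 13, but a cheaper cover exists.
R1 alone covers Willow, Ash, Teak — every station.
Total annual cost: 8.
No cover costs less than 8.

8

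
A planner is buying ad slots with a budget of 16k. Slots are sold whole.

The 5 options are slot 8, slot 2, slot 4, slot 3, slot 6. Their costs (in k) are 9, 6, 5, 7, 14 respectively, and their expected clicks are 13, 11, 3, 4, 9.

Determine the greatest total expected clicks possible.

24

slot 8 + slot 4: cost 9 + 5 = 14 ≤ 16, expected clicks 13 + 3 = 16.
slot 8 + slot 2: cost 9 + 6 = 15 ≤ 16, expected clicks 13 + 11 = 24.
slot 8 + slot 3: cost 9 + 7 = 16 ≤ 16, expected clicks 13 + 4 = 17.
Best is slot 8 and slot 2 with total expected clicks 24.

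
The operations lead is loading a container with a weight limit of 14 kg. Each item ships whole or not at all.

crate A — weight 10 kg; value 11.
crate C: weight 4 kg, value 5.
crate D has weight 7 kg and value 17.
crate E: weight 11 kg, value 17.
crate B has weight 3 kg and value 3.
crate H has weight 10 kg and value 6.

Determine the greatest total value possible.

25

Allowing fractional choices, the relaxed optimum would be about 27.8, but items are indivisible.
crate C + crate D + crate B: weight 4 + 7 + 3 = 14 ≤ 14, value 5 + 17 + 3 = 25.
crate C + crate D: weight 4 + 7 = 11 ≤ 14, value 5 + 17 = 22.
Best is crate C, crate D, and crate B with total value 25.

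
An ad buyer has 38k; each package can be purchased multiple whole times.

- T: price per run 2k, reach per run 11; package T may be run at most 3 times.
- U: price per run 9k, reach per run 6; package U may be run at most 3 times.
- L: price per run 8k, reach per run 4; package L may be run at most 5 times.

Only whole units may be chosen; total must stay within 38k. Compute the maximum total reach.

This is a bounded integer knapsack.
Take 3×T and 3×U: price 33 ≤ 38, reach 3·11 + 3·6 = 51.
T has the best ratio (11/2) and is taken to its limit of 3; remaining capacity is filled optimally with the others.

51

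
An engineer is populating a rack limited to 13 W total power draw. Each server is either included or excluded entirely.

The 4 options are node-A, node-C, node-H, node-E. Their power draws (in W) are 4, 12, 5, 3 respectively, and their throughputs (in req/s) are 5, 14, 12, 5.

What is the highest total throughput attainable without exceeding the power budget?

22

Treat it as a binary knapsack problem.
Allowing fractional choices, the relaxed optimum would be about 23.2, but servers are indivisible.
node-A + node-H + node-E: power draw 4 + 5 + 3 = 12 ≤ 13, throughput 5 + 12 + 5 = 22.
node-H + node-E: power draw 5 + 3 = 8 ≤ 13, throughput 12 + 5 = 17.
Best is node-A, node-H, and node-E with total throughput 22.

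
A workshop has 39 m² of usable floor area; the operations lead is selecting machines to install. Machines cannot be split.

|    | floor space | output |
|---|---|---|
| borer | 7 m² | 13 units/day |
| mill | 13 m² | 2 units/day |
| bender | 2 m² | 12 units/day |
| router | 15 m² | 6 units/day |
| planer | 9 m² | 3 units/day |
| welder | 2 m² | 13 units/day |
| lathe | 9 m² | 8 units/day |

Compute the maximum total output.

52

borer + bender + planer + welder + lathe: floor space 7 + 2 + 9 + 2 + 9 = 29 ≤ 39, output 13 + 12 + 3 + 13 + 8 = 49.
borer + bender + router + welder + lathe: floor space 7 + 2 + 15 + 2 + 9 = 35 ≤ 39, output 13 + 12 + 6 + 13 + 8 = 52.
Best is borer, bender, router, welder, and lathe with total output 52.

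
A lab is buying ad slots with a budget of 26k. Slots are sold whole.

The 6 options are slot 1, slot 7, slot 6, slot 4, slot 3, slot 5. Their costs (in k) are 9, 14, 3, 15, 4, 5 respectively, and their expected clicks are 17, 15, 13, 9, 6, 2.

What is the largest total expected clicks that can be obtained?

Allowing fractional choices, the relaxed optimum would be about 46.7, but ad slots are indivisible.
slot 1 + slot 7 + slot 6: cost 9 + 14 + 3 = 26 ≤ 26, expected clicks 17 + 15 + 13 = 45.
slot 1 + slot 6 + slot 3 + slot 5: cost 9 + 3 + 4 + 5 = 21 ≤ 26, expected clicks 17 + 13 + 6 + 2 = 38.
Best is slot 1, slot 7, and slot 6 with total expected clicks 45.

45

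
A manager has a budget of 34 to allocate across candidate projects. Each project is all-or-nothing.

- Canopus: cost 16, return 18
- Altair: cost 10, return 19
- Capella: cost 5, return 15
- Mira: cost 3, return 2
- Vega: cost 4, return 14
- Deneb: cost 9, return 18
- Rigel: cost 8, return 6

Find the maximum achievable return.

68

Allowing fractional choices, the relaxed optimum would be about 72.8, but projects are indivisible.
Altair + Capella + Vega + Deneb: cost 10 + 5 + 4 + 9 = 28 ≤ 34, return 19 + 15 + 14 + 18 = 66.
Altair + Capella + Mira + Vega + Deneb: cost 10 + 5 + 3 + 4 + 9 = 31 ≤ 34, return 19 + 15 + 2 + 14 + 18 = 68.
Canopus + Capella + Vega + Deneb: cost 16 + 5 + 4 + 9 = 34 ≤ 34, return 18 + 15 + 14 + 18 = 65.
Best is Altair, Capella, Mira, Vega, and Deneb with total return 68.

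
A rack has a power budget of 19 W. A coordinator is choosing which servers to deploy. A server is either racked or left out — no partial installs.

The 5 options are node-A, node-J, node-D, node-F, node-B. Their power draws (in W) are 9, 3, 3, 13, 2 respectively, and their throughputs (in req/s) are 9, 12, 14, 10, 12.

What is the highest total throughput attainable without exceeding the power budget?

Allowing fractional choices, the relaxed optimum would be about 48.5, but servers are indivisible.
node-D + node-F + node-B: power draw 3 + 13 + 2 = 18 ≤ 19, throughput 14 + 10 + 12 = 36.
node-J + node-D + node-B: power draw 3 + 3 + 2 = 8 ≤ 19, throughput 12 + 14 + 12 = 38.
node-A + node-J + node-D + node-B: power draw 9 + 3 + 3 + 2 = 17 ≤ 19, throughput 9 + 12 + 14 + 12 = 47.
Best is node-A, node-J, node-D, and node-B with total throughput 47.

47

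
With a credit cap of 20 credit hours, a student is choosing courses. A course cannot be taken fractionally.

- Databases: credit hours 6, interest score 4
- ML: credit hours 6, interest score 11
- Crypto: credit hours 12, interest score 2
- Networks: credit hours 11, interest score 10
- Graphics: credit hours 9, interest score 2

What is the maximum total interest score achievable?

This is a 0-1 knapsack instance.
Allowing fractional choices, the relaxed optimum would be about 23.0, but courses are indivisible.
Databases + Networks: credit hours 6 + 11 = 17 ≤ 20, interest score 4 + 10 = 14.
ML + Networks: credit hours 6 + 11 = 17 ≤ 20, interest score 11 + 10 = 21.
Databases + ML: credit hours 6 + 6 = 12 ≤ 20, interest score 4 + 11 = 15.
Best is ML and Networks with total interest score 21.

21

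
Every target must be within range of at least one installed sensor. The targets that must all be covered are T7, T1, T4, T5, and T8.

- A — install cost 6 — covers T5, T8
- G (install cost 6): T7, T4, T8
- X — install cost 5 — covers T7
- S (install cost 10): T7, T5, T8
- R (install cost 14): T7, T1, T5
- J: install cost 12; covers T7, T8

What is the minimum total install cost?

20

This is a weighted set-cover instance.
The greedy cost-per-new-target heuristic would pick G, A, and R for 26, but a cheaper cover exists.
Choose G and R: together they cover T7, T1, T4, T5, T8 — every target.
Total install cost: 6 + 14 = 20.
No cover costs less than 20.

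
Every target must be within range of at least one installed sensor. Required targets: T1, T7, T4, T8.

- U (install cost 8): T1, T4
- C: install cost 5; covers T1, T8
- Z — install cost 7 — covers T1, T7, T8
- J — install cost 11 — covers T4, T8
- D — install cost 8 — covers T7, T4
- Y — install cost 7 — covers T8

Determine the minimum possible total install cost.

13

This is a weighted set-cover instance.
The greedy cost-per-new-target heuristic would pick Z and U for 15, but a cheaper cover exists.
Choose C and D: together they cover T1, T7, T4, T8 — every target.
Total install cost: 5 + 8 = 13.
No cover costs less than 13.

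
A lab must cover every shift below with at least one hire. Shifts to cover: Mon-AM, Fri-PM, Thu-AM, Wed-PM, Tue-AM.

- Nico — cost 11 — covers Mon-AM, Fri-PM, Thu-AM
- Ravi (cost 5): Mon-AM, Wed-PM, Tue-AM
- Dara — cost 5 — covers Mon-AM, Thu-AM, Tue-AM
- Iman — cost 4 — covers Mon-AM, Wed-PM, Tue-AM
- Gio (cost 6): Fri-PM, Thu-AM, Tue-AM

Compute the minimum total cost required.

Choose Iman and Gio: together they cover Mon-AM, Fri-PM, Thu-AM, Wed-PM, Tue-AM — every shift.
Total cost: 4 + 6 = 10.
No cover costs less than 10.

10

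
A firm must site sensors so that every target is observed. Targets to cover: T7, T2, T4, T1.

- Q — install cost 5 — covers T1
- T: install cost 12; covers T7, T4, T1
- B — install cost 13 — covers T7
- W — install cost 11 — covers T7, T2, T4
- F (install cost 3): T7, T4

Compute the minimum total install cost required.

This is an integer covering problem.
Choose Q and W: together they cover T7, T2, T4, T1 — every target.
Total install cost: 5 + 11 = 16.

16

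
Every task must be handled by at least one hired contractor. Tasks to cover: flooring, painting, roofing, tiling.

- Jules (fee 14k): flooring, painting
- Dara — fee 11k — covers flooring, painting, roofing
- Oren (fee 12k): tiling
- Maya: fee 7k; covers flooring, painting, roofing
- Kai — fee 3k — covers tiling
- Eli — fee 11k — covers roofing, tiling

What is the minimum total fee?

10

Choose Maya and Kai: together they cover flooring, painting, roofing, tiling — every task.
Total fee: 7 + 3 = 10.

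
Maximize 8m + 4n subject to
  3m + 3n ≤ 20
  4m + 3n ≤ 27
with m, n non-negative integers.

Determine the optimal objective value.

(m,n)=(6,0): 3·6+3·0=18≤20, 4·6+3·0=24≤27, objective 48.
(m,n)=(5,1): 3·5+3·1=18≤20, 4·5+3·1=23≤27, objective 44.
(m,n)=(5,0): 3·5+3·0=15≤20, 4·5+3·0=20≤27, objective 40.
The best lattice point is (6,0), giving 48.

48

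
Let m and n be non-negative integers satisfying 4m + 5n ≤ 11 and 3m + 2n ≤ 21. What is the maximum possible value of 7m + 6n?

(m,n)=(2,0): 4·2+5·0=8≤11, 3·2+2·0=6≤21, objective 14.
(m,n)=(1,1): 4·1+5·1=9≤11, 3·1+2·1=5≤21, objective 13.
(m,n)=(1,0): 4·1+5·0=4≤11, 3·1+2·0=3≤21, objective 7.
The best lattice point is (2,0), giving 14.

14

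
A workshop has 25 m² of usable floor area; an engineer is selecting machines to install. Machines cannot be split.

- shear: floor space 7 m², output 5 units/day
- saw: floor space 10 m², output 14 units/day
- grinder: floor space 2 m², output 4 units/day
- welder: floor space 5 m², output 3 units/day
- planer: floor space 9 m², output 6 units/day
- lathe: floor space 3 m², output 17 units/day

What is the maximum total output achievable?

Take saw, grinder, planer, and lathe: floor space 10 + 2 + 9 + 3 = 24 ≤ 25, output 14 + 4 + 6 + 17 = 41.
No other feasible combination does better.

41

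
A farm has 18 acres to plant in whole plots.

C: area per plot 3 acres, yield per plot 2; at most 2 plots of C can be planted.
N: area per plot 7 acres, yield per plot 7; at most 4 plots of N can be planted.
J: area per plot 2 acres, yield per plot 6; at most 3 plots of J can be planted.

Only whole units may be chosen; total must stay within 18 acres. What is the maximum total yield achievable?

This is a bounded integer knapsack.
1×C, 1×N, and 3×J: area 16 ≤ 18, yield 1·2 + 1·7 + 3·6 = 27.
2×N and 2×J: area 18 ≤ 18, yield 2·7 + 2·6 = 26.
Best is 27.

27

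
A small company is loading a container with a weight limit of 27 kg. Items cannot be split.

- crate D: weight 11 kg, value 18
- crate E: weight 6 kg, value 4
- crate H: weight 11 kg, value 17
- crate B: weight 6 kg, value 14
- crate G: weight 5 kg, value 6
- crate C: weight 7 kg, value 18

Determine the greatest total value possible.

Take crate D, crate B, and crate C: weight 11 + 6 + 7 = 24 ≤ 27, value 18 + 14 + 18 = 50.
No other feasible combination does better.

50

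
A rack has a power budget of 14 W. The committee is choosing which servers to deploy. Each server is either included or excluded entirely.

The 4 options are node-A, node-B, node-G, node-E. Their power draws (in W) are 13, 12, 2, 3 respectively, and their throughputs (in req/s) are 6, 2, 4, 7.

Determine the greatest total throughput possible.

Allowing fractional choices, the relaxed optimum would be about 15.2, but servers are indivisible.
node-A: power draw 13 ≤ 14, throughput 6.
node-E: power draw 3 ≤ 14, throughput 7.
node-G + node-E: power draw 2 + 3 = 5 ≤ 14, throughput 4 + 7 = 11.
Best is node-G and node-E with total throughput 11.

11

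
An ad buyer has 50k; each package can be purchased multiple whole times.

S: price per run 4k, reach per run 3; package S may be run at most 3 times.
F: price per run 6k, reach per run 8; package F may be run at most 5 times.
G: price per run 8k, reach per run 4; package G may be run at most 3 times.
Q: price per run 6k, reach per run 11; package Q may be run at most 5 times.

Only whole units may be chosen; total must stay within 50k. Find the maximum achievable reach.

79

Q has the best ratio (11/6); taking only Q gives at most 5×11 = 55 (stopped by the supply cap of 5).
Mixing does better — 3×F and 5×Q: price 48 ≤ 50, reach 3·8 + 5·11 = 79.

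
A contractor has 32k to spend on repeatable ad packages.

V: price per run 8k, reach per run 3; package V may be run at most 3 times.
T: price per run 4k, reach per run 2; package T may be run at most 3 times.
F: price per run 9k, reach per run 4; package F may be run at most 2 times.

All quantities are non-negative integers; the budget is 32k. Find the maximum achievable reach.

1×V, 1×T, and 2×F: price 30 ≤ 32, reach 1·3 + 1·2 + 2·4 = 13.
3×T and 2×F: price 30 ≤ 32, reach 3·2 + 2·4 = 14.
Best is 14.

14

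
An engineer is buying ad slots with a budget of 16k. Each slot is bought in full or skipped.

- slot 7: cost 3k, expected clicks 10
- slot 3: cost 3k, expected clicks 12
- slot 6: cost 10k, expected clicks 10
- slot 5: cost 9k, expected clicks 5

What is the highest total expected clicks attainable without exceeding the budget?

32

Treat it as a binary knapsack problem.
slot 7 + slot 3 + slot 5: cost 3 + 3 + 9 = 15 ≤ 16, expected clicks 10 + 12 + 5 = 27.
slot 7 + slot 3 + slot 6: cost 3 + 3 + 10 = 16 ≤ 16, expected clicks 10 + 12 + 10 = 32.
slot 7 + slot 3: cost 3 + 3 = 6 ≤ 16, expected clicks 10 + 12 = 22.
Best is slot 7, slot 3, and slot 6 with total expected clicks 32.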